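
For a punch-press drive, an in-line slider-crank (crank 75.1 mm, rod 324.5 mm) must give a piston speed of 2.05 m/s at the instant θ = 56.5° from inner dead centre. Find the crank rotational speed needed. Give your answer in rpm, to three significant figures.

For an in-line slider-crank, |v_piston| = rω|sinθ|·[1 + r cosθ/√(L² − r² sin²θ)].
With r = 0.0751 m, L = 0.3245 m, θ = 56.5°: the bracketed kinematic factor |dx/dθ| = 0.070778 m.
ω = v/|dx/dθ| = 2.05/0.070778 = 28.964 rad/s.
N = 60ω/(2π) = 276.59 rpm.

277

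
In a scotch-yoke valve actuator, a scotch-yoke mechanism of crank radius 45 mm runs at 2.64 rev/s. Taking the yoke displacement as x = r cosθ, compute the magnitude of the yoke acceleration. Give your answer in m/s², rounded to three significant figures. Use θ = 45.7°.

ω = 16.59 rad/s (from 2.64 rev/s).
x = r cosθ ⇒ ẍ = −rω² cosθ (ω constant).
|a| = rω²|cosθ| = 0.045·(16.59)²·|cos 45.7°| = 8.6476 m/s².

8.65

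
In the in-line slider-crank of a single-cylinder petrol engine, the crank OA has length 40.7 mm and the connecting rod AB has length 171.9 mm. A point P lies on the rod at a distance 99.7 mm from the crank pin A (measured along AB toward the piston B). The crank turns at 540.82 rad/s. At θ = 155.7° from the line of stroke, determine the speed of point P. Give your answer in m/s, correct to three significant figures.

ω = 540.8 rad/s.  Crank-pin speed |V_A| = rω = 22.011 m/s, perpendicular to OA.
Rod angle: sinφ = −(r/L) sinθ ⇒ φ = -5.591°; ω_rod = −rω cosθ/√(L²−r²sin²θ) = +117.26 rad/s.
V_P = V_A + ω_rod × AP, with AP = 0.0997 m along the rod.
Components: V_Px = −rω sinθ − a·ω_rod·sinφ = -7.9189 m/s;  V_Py = rω cosθ + a·ω_rod·cosφ = -8.426 m/s.
|V_P| = √(V_Px² + V_Py²) = 11.563 m/s.

11.6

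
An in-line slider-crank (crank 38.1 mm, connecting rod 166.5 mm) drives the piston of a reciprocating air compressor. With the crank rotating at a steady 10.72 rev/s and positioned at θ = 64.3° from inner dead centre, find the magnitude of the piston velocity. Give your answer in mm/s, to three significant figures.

2550

ω = 2π·10.7 = 67.36 rad/s
For an in-line slider-crank, x = r cosθ + √(L² − r² sin²θ), so v = −rω sinθ·[1 + r cosθ/√(L² − r² sin²θ)].
With r = 0.0381 m, L = 0.1665 m, θ = 64.3°: √(L² − r² sin²θ) = 0.16292 m.
v = −0.0381·67.36·0.90108·[1 + 0.0381·0.43366/0.16292] = -2.5469 m/s.
|v| = 2.5469 m/s = 2546.9 mm/s.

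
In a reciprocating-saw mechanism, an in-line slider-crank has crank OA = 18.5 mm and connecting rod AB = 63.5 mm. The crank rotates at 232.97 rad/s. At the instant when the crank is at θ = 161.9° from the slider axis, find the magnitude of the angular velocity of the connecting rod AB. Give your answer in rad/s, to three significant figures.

ω = 233 rad/s
The rod makes angle φ with the slider axis where L sinφ = r sinθ; differentiating, L cosφ·φ̇ = r ω cosθ.
L cosφ = √(L² − r² sin²θ) = 0.063239 m.
|ω_rod| = r ω |cosθ| / √(L² − r² sin²θ) = 0.0185·233·0.95052/0.063239 = 64.78 rad/s.

64.8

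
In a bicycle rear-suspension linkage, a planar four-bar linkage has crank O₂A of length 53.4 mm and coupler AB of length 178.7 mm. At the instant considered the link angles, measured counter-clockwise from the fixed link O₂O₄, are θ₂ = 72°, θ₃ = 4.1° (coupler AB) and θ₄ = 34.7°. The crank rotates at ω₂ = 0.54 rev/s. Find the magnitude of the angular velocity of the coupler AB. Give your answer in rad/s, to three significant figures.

1.21

ω₂ = 3.393 rad/s (from 0.54 rev/s).
Differentiating the loop-closure r₂e^{iθ₂}+r₃e^{iθ₃}=r₁+r₄e^{iθ₄} gives r₂ω₂e^{iθ₂}+r₃ω₃e^{iθ₃}=r₄ω₄e^{iθ₄}.
Eliminating the other unknown: ω₃ = r₂ω₂ sin(θ₄−θ₂) / [r₃ sin(θ₃−θ₄)].
Numerator sine = -0.60599; denominator sine = -0.50904.
Result = 0.0534·3.393·(-0.60599) / (0.1787·(-0.50904)) = +1.207 rad/s; magnitude 1.207 rad/s.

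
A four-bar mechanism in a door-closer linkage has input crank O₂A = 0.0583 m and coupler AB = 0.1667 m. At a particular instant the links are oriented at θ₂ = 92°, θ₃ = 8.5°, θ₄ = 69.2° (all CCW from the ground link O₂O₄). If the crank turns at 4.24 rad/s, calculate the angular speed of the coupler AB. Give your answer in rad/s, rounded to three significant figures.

0.659

ω₂ = 4.24 rad/s
Differentiating the loop-closure r₂e^{iθ₂}+r₃e^{iθ₃}=r₁+r₄e^{iθ₄} gives r₂ω₂e^{iθ₂}+r₃ω₃e^{iθ₃}=r₄ω₄e^{iθ₄}.
Eliminating the other unknown: ω₃ = r₂ω₂ sin(θ₄−θ₂) / [r₃ sin(θ₃−θ₄)].
Numerator sine = -0.38752; denominator sine = -0.87207.
Result = 0.0583·4.24·(-0.38752) / (0.1667·(-0.87207)) = +0.65893 rad/s; magnitude 0.65893 rad/s.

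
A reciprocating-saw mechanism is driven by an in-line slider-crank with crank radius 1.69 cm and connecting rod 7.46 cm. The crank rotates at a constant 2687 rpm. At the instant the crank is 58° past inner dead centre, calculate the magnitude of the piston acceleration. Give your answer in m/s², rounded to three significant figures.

ω = 2π·2687/60 = 281.4 rad/s
x(θ) = r cosθ + √(L² − r² sin²θ); with ω constant, a = ω²·d²x/dθ².
d²x/dθ² = −r cosθ − r²(cos2θ)/√u − r⁴ sin²2θ/(4u^{3/2}),  u = L² − r² sin²θ = 0.00535975 m².
Substituting r = 0.0169 m, L = 0.0746 m, θ = 58°: d²x/dθ² = -0.0072874 m.
a = ω²·d²x/dθ² = (281.4)²·(-0.0072874) = -576.99 m/s²;  |a| = 576.99 m/s².

577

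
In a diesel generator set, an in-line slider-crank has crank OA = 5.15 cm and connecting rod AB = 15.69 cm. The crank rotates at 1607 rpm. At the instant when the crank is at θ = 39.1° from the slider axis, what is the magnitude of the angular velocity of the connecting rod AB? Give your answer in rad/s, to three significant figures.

ω = 168.3 rad/s (converted from 1607 rpm).
The rod makes angle φ with the slider axis where L sinφ = r sinθ; differentiating, L cosφ·φ̇ = r ω cosθ.
L cosφ = √(L² − r² sin²θ) = 0.1535 m.
|ω_rod| = r ω |cosθ| / √(L² − r² sin²θ) = 0.0515·168.3·0.77605/0.1535 = 43.815 rad/s.

43.8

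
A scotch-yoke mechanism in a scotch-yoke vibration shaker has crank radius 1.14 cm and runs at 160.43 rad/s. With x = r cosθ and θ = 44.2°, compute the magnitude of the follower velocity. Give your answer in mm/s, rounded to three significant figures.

ω = 160.4 rad/s
x = r cosθ ⇒ ẋ = −rω sinθ.
|v| = rω|sinθ| = 0.0114·160.4·|sin 44.2°| = 1.275 m/s = 1275 mm/s.

1280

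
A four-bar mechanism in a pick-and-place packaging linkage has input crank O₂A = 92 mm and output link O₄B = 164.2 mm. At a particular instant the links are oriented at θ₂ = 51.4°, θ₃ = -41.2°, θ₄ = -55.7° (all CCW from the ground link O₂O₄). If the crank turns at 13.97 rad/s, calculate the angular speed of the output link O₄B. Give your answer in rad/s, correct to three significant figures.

31.2

ω₂ = 13.97 rad/s
Differentiating the loop-closure r₂e^{iθ₂}+r₃e^{iθ₃}=r₁+r₄e^{iθ₄} gives r₂ω₂e^{iθ₂}+r₃ω₃e^{iθ₃}=r₄ω₄e^{iθ₄}.
Eliminating the other unknown: ω₄ = r₂ω₂ sin(θ₂−θ₃) / [r₄ sin(θ₄−θ₃)].
Numerator sine = +0.99897; denominator sine = -0.25038.
Result = 0.092·13.97·(+0.99897) / (0.1642·(-0.25038)) = -31.229 rad/s; magnitude 31.229 rad/s.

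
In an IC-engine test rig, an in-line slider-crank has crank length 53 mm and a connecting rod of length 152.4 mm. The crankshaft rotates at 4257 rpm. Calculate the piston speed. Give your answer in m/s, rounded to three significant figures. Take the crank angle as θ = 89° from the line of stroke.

23.8

ω = 2π·4257/60 = 445.8 rad/s
For an in-line slider-crank, x = r cosθ + √(L² − r² sin²θ), so v = −rω sinθ·[1 + r cosθ/√(L² − r² sin²θ)].
With r = 0.053 m, L = 0.1524 m, θ = 89°: √(L² − r² sin²θ) = 0.14289 m.
v = −0.053·445.8·0.99985·[1 + 0.053·0.01745/0.14289] = -23.776 m/s.
|v| = 23.776 m/s.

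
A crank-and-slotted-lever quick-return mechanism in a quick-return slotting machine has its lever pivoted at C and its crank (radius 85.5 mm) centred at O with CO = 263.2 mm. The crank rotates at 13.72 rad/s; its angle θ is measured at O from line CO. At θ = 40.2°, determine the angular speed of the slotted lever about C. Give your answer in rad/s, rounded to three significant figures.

ω = 13.72 rad/s
Crank pin A relative to C: A = (d + r cosθ, r sinθ); lever angle φ = atan2(r sinθ, d + r cosθ).
Differentiating tanφ: φ̇ = rω(d cosθ + r)/(d² + r² + 2dr cosθ).
d² + r² + 2dr cosθ = |CA|² = 0.110961 m²;  d cosθ + r = +0.28653 m.
|ω_lever| = |0.0855·13.72·+0.28653| / 0.110961 = 3.0292 rad/s.

3.03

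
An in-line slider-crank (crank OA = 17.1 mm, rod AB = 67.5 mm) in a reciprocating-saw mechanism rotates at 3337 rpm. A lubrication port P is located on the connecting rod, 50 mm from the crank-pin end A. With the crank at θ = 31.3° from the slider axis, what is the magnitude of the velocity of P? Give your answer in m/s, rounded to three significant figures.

ω = 349.4 rad/s.  Crank-pin speed |V_A| = rω = 5.9756 m/s, perpendicular to OA.
Rod angle: sinφ = −(r/L) sinθ ⇒ φ = -7.563°; ω_rod = −rω cosθ/√(L²−r²sin²θ) = -76.307 rad/s.
V_P = V_A + ω_rod × AP, with AP = 0.05 m along the rod.
Components: V_Px = −rω sinθ − a·ω_rod·sinφ = -3.6066 m/s;  V_Py = rω cosθ + a·ω_rod·cosφ = +1.3238 m/s.
|V_P| = √(V_Px² + V_Py²) = 3.8418 m/s.

3.84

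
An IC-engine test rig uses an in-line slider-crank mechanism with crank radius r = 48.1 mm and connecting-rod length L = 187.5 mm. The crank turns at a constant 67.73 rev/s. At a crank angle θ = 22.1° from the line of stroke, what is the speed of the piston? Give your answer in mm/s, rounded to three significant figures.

9540

ω = 2π·67.7 = 425.6 rad/s
For an in-line slider-crank, x = r cosθ + √(L² − r² sin²θ), so v = −rω sinθ·[1 + r cosθ/√(L² − r² sin²θ)].
With r = 0.0481 m, L = 0.1875 m, θ = 22.1°: √(L² − r² sin²θ) = 0.18662 m.
v = −0.0481·425.6·0.37622·[1 + 0.0481·0.92653/0.18662] = -9.5401 m/s.
|v| = 9.5401 m/s = 9540.1 mm/s.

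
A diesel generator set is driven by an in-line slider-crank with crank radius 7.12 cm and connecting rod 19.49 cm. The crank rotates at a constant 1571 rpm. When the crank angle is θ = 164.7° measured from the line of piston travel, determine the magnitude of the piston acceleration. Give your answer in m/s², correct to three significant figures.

1240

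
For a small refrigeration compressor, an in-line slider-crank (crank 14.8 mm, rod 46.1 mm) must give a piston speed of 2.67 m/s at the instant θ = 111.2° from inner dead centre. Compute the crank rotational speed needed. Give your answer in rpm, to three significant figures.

For an in-line slider-crank, |v_piston| = rω|sinθ|·[1 + r cosθ/√(L² − r² sin²θ)].
With r = 0.0148 m, L = 0.0461 m, θ = 111.2°: the bracketed kinematic factor |dx/dθ| = 0.012119 m.
ω = v/|dx/dθ| = 2.67/0.012119 = 220.31 rad/s.
N = 60ω/(2π) = 2103.8 rpm.

2100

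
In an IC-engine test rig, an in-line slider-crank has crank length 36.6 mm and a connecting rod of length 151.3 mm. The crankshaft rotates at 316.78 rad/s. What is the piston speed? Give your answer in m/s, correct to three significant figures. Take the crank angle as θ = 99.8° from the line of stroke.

10.9

ω = 316.8 rad/s
For an in-line slider-crank, x = r cosθ + √(L² − r² sin²θ), so v = −rω sinθ·[1 + r cosθ/√(L² − r² sin²θ)].
With r = 0.0366 m, L = 0.1513 m, θ = 99.8°: √(L² − r² sin²θ) = 0.14694 m.
v = −0.0366·316.8·0.98541·[1 + 0.0366·-0.17021/0.14694] = -10.941 m/s.
|v| = 10.941 m/s.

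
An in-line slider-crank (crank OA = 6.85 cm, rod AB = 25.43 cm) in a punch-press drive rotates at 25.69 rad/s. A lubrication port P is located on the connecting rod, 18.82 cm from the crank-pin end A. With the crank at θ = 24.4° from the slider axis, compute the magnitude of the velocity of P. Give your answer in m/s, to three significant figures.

0.955

ω = 25.69 rad/s.  Crank-pin speed |V_A| = rω = 1.7598 m/s, perpendicular to OA.
Rod angle: sinφ = −(r/L) sinθ ⇒ φ = -6.389°; ω_rod = −rω cosθ/√(L²−r²sin²θ) = -6.3413 rad/s.
V_P = V_A + ω_rod × AP, with AP = 0.1882 m along the rod.
Components: V_Px = −rω sinθ − a·ω_rod·sinφ = -0.85977 m/s;  V_Py = rω cosθ + a·ω_rod·cosφ = +0.41656 m/s.
|V_P| = √(V_Px² + V_Py²) = 0.95537 m/s.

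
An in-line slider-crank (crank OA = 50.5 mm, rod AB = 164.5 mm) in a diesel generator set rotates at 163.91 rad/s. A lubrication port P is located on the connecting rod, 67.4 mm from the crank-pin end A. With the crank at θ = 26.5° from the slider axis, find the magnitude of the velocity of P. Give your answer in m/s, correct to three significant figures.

6.00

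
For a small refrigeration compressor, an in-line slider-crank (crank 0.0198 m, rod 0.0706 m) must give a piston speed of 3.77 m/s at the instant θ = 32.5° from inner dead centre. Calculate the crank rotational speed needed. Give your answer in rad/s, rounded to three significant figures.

286

For an in-line slider-crank, |v_piston| = rω|sinθ|·[1 + r cosθ/√(L² − r² sin²θ)].
With r = 0.0198 m, L = 0.0706 m, θ = 32.5°: the bracketed kinematic factor |dx/dθ| = 0.013184 m.
ω = v/|dx/dθ| = 3.77/0.013184 = 285.95 rad/s.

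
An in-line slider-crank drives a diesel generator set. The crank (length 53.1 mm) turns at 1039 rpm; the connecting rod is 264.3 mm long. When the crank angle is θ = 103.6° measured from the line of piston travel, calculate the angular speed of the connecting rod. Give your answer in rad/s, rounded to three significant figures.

ω = 108.8 rad/s (converted from 1039 rpm).
The rod makes angle φ with the slider axis where L sinφ = r sinθ; differentiating, L cosφ·φ̇ = r ω cosθ.
L cosφ = √(L² − r² sin²θ) = 0.25921 m.
|ω_rod| = r ω |cosθ| / √(L² − r² sin²θ) = 0.0531·108.8·0.23514/0.25921 = 5.241 rad/s.

5.24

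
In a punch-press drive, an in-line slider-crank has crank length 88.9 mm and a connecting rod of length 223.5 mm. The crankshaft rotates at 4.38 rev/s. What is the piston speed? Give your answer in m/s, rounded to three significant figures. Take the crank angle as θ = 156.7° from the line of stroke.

0.610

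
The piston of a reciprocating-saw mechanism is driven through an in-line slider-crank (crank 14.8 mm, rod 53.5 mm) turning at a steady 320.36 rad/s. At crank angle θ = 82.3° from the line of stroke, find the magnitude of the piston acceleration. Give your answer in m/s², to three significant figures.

ω = 320.4 rad/s
x(θ) = r cosθ + √(L² − r² sin²θ); with ω constant, a = ω²·d²x/dθ².
d²x/dθ² = −r cosθ − r²(cos2θ)/√u − r⁴ sin²2θ/(4u^{3/2}),  u = L² − r² sin²θ = 0.00264714 m².
Substituting r = 0.0148 m, L = 0.0535 m, θ = 82.3°: d²x/dθ² = +0.0021152 m.
a = ω²·d²x/dθ² = (320.4)²·(+0.0021152) = +217.09 m/s²;  |a| = 217.09 m/s².

217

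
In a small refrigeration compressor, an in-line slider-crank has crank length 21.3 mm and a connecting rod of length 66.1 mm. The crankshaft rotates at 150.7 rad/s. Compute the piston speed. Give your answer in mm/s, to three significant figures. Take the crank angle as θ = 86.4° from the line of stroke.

3270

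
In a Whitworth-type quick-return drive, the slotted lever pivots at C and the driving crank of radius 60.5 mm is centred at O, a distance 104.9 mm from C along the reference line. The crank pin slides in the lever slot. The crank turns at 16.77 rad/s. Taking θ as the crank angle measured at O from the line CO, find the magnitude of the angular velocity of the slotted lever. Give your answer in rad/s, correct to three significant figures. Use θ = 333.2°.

6.02

ω = 16.77 rad/s
Crank pin A relative to C: A = (d + r cosθ, r sinθ); lever angle φ = atan2(r sinθ, d + r cosθ).
Differentiating tanφ: φ̇ = rω(d cosθ + r)/(d² + r² + 2dr cosθ).
d² + r² + 2dr cosθ = |CA|² = 0.0259938 m²;  d cosθ + r = +0.15413 m.
|ω_lever| = |0.0605·16.77·+0.15413| / 0.0259938 = 6.0161 rad/s.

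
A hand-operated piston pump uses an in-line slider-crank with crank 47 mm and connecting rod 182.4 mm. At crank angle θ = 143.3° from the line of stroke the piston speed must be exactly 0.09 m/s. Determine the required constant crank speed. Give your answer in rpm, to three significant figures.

38.7

For an in-line slider-crank, |v_piston| = rω|sinθ|·[1 + r cosθ/√(L² − r² sin²θ)].
With r = 0.047 m, L = 0.1824 m, θ = 143.3°: the bracketed kinematic factor |dx/dθ| = 0.022215 m.
ω = v/|dx/dθ| = 0.09/0.022215 = 4.0513 rad/s.
N = 60ω/(2π) = 38.687 rpm.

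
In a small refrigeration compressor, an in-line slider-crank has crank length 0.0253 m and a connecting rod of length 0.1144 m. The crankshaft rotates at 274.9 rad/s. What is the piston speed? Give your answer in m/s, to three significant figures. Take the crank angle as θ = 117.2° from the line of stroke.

5.55

ω = 274.9 rad/s
For an in-line slider-crank, x = r cosθ + √(L² − r² sin²θ), so v = −rω sinθ·[1 + r cosθ/√(L² − r² sin²θ)].
With r = 0.0253 m, L = 0.1144 m, θ = 117.2°: √(L² − r² sin²θ) = 0.11217 m.
v = −0.0253·274.9·0.88942·[1 + 0.0253·-0.45710/0.11217] = -5.5481 m/s.
|v| = 5.5481 m/s.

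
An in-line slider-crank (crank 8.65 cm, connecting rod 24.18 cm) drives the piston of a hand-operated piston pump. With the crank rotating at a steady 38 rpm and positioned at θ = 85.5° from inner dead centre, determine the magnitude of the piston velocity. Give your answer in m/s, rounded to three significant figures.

0.353

ω = 2π·38/60 = 3.979 rad/s
For an in-line slider-crank, x = r cosθ + √(L² − r² sin²θ), so v = −rω sinθ·[1 + r cosθ/√(L² − r² sin²θ)].
With r = 0.0865 m, L = 0.2418 m, θ = 85.5°: √(L² − r² sin²θ) = 0.2259 m.
v = −0.0865·3.979·0.99692·[1 + 0.0865·0.07846/0.2259] = -0.35346 m/s.
|v| = 0.35346 m/s.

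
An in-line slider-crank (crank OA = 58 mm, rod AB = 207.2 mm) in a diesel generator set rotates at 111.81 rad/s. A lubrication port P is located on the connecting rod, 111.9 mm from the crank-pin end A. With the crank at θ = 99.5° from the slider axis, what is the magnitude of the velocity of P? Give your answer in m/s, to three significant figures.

6.25

ω = 111.8 rad/s.  Crank-pin speed |V_A| = rω = 6.485 m/s, perpendicular to OA.
Rod angle: sinφ = −(r/L) sinθ ⇒ φ = -16.027°; ω_rod = −rω cosθ/√(L²−r²sin²θ) = +5.3746 rad/s.
V_P = V_A + ω_rod × AP, with AP = 0.1119 m along the rod.
Components: V_Px = −rω sinθ − a·ω_rod·sinφ = -6.23 m/s;  V_Py = rω cosθ + a·ω_rod·cosφ = -0.49229 m/s.
|V_P| = √(V_Px² + V_Py²) = 6.2494 m/s.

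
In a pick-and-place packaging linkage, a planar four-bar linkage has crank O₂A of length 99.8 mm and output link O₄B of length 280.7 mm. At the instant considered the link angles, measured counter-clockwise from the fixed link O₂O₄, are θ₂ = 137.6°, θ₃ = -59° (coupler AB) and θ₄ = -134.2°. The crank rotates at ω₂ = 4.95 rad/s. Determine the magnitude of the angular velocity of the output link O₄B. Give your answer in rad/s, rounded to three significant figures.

0.520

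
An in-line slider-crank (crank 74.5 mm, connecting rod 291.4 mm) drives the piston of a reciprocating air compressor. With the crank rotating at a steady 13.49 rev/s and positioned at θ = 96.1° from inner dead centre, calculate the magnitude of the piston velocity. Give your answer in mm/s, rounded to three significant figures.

6100

ω = 2π·13.5 = 84.76 rad/s
For an in-line slider-crank, x = r cosθ + √(L² − r² sin²θ), so v = −rω sinθ·[1 + r cosθ/√(L² − r² sin²θ)].
With r = 0.0745 m, L = 0.2914 m, θ = 96.1°: √(L² − r² sin²θ) = 0.28183 m.
v = −0.0745·84.76·0.99434·[1 + 0.0745·-0.10626/0.28183] = -6.1025 m/s.
|v| = 6.1025 m/s = 6102.5 mm/s.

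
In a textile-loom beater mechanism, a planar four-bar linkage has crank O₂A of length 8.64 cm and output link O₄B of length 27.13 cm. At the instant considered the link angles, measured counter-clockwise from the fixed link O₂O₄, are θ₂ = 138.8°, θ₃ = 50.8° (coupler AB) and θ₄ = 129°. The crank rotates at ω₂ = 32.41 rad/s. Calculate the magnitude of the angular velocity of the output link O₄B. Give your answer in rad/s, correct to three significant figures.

10.5

ω₂ = 32.41 rad/s
Differentiating the loop-closure r₂e^{iθ₂}+r₃e^{iθ₃}=r₁+r₄e^{iθ₄} gives r₂ω₂e^{iθ₂}+r₃ω₃e^{iθ₃}=r₄ω₄e^{iθ₄}.
Eliminating the other unknown: ω₄ = r₂ω₂ sin(θ₂−θ₃) / [r₄ sin(θ₄−θ₃)].
Numerator sine = +0.99939; denominator sine = +0.97887.
Result = 0.0864·32.41·(+0.99939) / (0.2713·(+0.97887)) = +10.538 rad/s; magnitude 10.538 rad/s.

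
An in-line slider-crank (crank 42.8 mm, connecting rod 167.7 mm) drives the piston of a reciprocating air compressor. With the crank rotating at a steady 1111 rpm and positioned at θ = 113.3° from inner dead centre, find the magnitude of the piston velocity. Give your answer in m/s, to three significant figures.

ω = 2π·1111/60 = 116.3 rad/s
For an in-line slider-crank, x = r cosθ + √(L² − r² sin²θ), so v = −rω sinθ·[1 + r cosθ/√(L² − r² sin²θ)].
With r = 0.0428 m, L = 0.1677 m, θ = 113.3°: √(L² − r² sin²θ) = 0.16303 m.
v = −0.0428·116.3·0.91845·[1 + 0.0428·-0.39555/0.16303] = -4.0985 m/s.
|v| = 4.0985 m/s.

4.10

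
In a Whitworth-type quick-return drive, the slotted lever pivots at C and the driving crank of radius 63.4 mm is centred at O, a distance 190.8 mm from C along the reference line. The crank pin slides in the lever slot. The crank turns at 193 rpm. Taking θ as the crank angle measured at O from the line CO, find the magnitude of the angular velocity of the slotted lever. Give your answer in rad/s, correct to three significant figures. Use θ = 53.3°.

ω = 20.21 rad/s (from 193 rpm).
Crank pin A relative to C: A = (d + r cosθ, r sinθ); lever angle φ = atan2(r sinθ, d + r cosθ).
Differentiating tanφ: φ̇ = rω(d cosθ + r)/(d² + r² + 2dr cosθ).
d² + r² + 2dr cosθ = |CA|² = 0.0548828 m²;  d cosθ + r = +0.17743 m.
|ω_lever| = |0.0634·20.21·+0.17743| / 0.0548828 = 4.1425 rad/s.

4.14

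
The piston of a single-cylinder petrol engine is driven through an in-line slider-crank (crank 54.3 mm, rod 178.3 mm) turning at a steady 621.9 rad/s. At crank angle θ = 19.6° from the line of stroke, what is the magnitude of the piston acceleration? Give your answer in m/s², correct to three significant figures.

24800

ω = 621.9 rad/s
x(θ) = r cosθ + √(L² − r² sin²θ); with ω constant, a = ω²·d²x/dθ².
d²x/dθ² = −r cosθ − r²(cos2θ)/√u − r⁴ sin²2θ/(4u^{3/2}),  u = L² − r² sin²θ = 0.0314591 m².
Substituting r = 0.0543 m, L = 0.1783 m, θ = 19.6°: d²x/dθ² = -0.064192 m.
a = ω²·d²x/dθ² = (621.9)²·(-0.064192) = -24827 m/s²;  |a| = 24827 m/s².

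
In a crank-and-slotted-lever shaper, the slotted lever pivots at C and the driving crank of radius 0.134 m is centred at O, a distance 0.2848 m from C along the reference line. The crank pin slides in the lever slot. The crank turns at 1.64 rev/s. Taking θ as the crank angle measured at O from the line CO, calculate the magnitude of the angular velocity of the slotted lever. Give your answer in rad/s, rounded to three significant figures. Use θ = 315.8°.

ω = 10.3 rad/s (from 1.64 rev/s).
Crank pin A relative to C: A = (d + r cosθ, r sinθ); lever angle φ = atan2(r sinθ, d + r cosθ).
Differentiating tanφ: φ̇ = rω(d cosθ + r)/(d² + r² + 2dr cosθ).
d² + r² + 2dr cosθ = |CA|² = 0.153786 m²;  d cosθ + r = +0.33818 m.
|ω_lever| = |0.134·10.3·+0.33818| / 0.153786 = 3.0364 rad/s.

3.04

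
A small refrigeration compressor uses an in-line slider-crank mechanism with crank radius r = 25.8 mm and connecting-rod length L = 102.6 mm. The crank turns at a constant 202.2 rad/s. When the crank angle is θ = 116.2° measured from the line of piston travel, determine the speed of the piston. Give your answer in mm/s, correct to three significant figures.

4150

ω = 202.2 rad/s
For an in-line slider-crank, x = r cosθ + √(L² − r² sin²θ), so v = −rω sinθ·[1 + r cosθ/√(L² − r² sin²θ)].
With r = 0.0258 m, L = 0.1026 m, θ = 116.2°: √(L² − r² sin²θ) = 0.099954 m.
v = −0.0258·202.2·0.89726·[1 + 0.0258·-0.44151/0.099954] = -4.1474 m/s.
|v| = 4.1474 m/s = 4147.4 mm/s.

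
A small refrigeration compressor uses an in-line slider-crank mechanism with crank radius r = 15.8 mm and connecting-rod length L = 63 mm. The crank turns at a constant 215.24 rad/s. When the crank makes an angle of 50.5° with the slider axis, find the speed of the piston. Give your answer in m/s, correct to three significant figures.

3.05

ω = 215.2 rad/s
For an in-line slider-crank, x = r cosθ + √(L² − r² sin²θ), so v = −rω sinθ·[1 + r cosθ/√(L² − r² sin²θ)].
With r = 0.0158 m, L = 0.063 m, θ = 50.5°: √(L² − r² sin²θ) = 0.061809 m.
v = −0.0158·215.2·0.77162·[1 + 0.0158·0.63608/0.061809] = -3.0508 m/s.
|v| = 3.0508 m/s.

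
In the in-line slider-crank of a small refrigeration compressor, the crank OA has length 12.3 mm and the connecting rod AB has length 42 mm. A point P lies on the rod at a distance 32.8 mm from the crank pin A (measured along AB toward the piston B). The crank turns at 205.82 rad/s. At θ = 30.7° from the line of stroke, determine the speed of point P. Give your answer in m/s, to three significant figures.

1.62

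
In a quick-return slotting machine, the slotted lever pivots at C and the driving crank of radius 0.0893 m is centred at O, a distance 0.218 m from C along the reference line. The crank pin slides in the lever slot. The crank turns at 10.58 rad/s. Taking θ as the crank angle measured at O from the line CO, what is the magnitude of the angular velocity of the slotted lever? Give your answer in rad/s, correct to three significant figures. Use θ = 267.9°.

ω = 10.58 rad/s
Crank pin A relative to C: A = (d + r cosθ, r sinθ); lever angle φ = atan2(r sinθ, d + r cosθ).
Differentiating tanφ: φ̇ = rω(d cosθ + r)/(d² + r² + 2dr cosθ).
d² + r² + 2dr cosθ = |CA|² = 0.0540718 m²;  d cosθ + r = +0.081312 m.
|ω_lever| = |0.0893·10.58·+0.081312| / 0.0540718 = 1.4208 rad/s.

1.42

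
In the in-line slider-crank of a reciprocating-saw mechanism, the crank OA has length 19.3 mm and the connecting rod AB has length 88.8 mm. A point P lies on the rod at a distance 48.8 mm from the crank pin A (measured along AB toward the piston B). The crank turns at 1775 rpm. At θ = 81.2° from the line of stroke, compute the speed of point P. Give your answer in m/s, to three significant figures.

3.62

ω = 185.9 rad/s.  Crank-pin speed |V_A| = rω = 3.5874 m/s, perpendicular to OA.
Rod angle: sinφ = −(r/L) sinθ ⇒ φ = -12.403°; ω_rod = −rω cosθ/√(L²−r²sin²θ) = -6.3282 rad/s.
V_P = V_A + ω_rod × AP, with AP = 0.0488 m along the rod.
Components: V_Px = −rω sinθ − a·ω_rod·sinφ = -3.6115 m/s;  V_Py = rω cosθ + a·ω_rod·cosφ = +0.24722 m/s.
|V_P| = √(V_Px² + V_Py²) = 3.62 m/s.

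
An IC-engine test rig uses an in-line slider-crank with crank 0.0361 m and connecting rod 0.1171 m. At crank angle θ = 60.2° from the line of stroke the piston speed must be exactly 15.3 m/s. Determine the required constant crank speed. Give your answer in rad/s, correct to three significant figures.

421

For an in-line slider-crank, |v_piston| = rω|sinθ|·[1 + r cosθ/√(L² − r² sin²θ)].
With r = 0.0361 m, L = 0.1171 m, θ = 60.2°: the bracketed kinematic factor |dx/dθ| = 0.036307 m.
ω = v/|dx/dθ| = 15.3/0.036307 = 421.4 rad/s.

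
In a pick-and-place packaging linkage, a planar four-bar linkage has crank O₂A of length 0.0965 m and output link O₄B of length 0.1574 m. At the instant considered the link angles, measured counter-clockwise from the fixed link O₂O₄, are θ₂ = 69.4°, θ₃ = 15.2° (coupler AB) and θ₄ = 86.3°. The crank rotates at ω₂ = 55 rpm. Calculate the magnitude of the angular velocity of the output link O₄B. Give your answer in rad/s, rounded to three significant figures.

3.03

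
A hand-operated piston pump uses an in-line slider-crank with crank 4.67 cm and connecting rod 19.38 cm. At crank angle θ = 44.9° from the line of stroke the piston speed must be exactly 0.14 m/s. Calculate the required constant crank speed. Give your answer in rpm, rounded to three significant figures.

34.6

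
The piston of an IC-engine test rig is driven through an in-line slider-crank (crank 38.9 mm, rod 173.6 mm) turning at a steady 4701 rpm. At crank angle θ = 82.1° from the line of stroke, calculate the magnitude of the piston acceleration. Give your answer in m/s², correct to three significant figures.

ω = 2π·4701/60 = 492.3 rad/s
x(θ) = r cosθ + √(L² − r² sin²θ); with ω constant, a = ω²·d²x/dθ².
d²x/dθ² = −r cosθ − r²(cos2θ)/√u − r⁴ sin²2θ/(4u^{3/2}),  u = L² − r² sin²θ = 0.0286523 m².
Substituting r = 0.0389 m, L = 0.1736 m, θ = 82.1°: d²x/dθ² = +0.0032465 m.
a = ω²·d²x/dθ² = (492.3)²·(+0.0032465) = +786.79 m/s²;  |a| = 786.79 m/s².

787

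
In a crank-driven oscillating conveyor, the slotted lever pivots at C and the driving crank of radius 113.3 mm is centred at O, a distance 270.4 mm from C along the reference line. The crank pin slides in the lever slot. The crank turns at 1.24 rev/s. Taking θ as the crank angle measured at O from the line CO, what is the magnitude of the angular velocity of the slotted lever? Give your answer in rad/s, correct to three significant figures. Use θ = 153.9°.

ω = 7.791 rad/s (from 1.24 rev/s).
Crank pin A relative to C: A = (d + r cosθ, r sinθ); lever angle φ = atan2(r sinθ, d + r cosθ).
Differentiating tanφ: φ̇ = rω(d cosθ + r)/(d² + r² + 2dr cosθ).
d² + r² + 2dr cosθ = |CA|² = 0.0309285 m²;  d cosθ + r = -0.12953 m.
|ω_lever| = |0.1133·7.791·-0.12953| / 0.0309285 = 3.6968 rad/s.

3.70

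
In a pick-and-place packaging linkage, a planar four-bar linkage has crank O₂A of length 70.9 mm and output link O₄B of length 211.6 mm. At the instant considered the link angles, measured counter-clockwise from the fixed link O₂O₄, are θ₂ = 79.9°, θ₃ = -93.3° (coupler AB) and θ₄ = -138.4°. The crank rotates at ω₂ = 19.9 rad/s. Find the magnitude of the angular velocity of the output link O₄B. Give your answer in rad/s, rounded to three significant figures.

ω₂ = 19.9 rad/s
Differentiating the loop-closure r₂e^{iθ₂}+r₃e^{iθ₃}=r₁+r₄e^{iθ₄} gives r₂ω₂e^{iθ₂}+r₃ω₃e^{iθ₃}=r₄ω₄e^{iθ₄}.
Eliminating the other unknown: ω₄ = r₂ω₂ sin(θ₂−θ₃) / [r₄ sin(θ₄−θ₃)].
Numerator sine = +0.11840; denominator sine = -0.70834.
Result = 0.0709·19.9·(+0.11840) / (0.2116·(-0.70834)) = -1.1146 rad/s; magnitude 1.1146 rad/s.

1.11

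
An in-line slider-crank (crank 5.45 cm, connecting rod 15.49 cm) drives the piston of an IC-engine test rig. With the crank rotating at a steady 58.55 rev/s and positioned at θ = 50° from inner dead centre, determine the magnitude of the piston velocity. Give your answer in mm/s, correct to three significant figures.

ω = 2π·58.5 = 367.9 rad/s
For an in-line slider-crank, x = r cosθ + √(L² − r² sin²θ), so v = −rω sinθ·[1 + r cosθ/√(L² − r² sin²θ)].
With r = 0.0545 m, L = 0.1549 m, θ = 50°: √(L² − r² sin²θ) = 0.14917 m.
v = −0.0545·367.9·0.76604·[1 + 0.0545·0.64279/0.14917] = -18.966 m/s.
|v| = 18.966 m/s = 18966 mm/s.

19000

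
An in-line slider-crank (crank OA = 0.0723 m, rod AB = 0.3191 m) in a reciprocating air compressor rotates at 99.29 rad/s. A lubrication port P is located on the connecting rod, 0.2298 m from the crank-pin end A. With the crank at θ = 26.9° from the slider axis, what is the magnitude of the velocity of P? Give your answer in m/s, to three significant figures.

ω = 99.29 rad/s.  Crank-pin speed |V_A| = rω = 7.1787 m/s, perpendicular to OA.
Rod angle: sinφ = −(r/L) sinθ ⇒ φ = -5.884°; ω_rod = −rω cosθ/√(L²−r²sin²θ) = -20.169 rad/s.
V_P = V_A + ω_rod × AP, with AP = 0.2298 m along the rod.
Components: V_Px = −rω sinθ − a·ω_rod·sinφ = -3.723 m/s;  V_Py = rω cosθ + a·ω_rod·cosφ = +1.7916 m/s.
|V_P| = √(V_Px² + V_Py²) = 4.1316 m/s.

4.13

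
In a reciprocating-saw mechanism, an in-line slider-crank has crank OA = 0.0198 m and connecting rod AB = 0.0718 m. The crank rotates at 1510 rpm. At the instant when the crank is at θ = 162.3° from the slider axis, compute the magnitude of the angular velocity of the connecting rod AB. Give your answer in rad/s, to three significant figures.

41.7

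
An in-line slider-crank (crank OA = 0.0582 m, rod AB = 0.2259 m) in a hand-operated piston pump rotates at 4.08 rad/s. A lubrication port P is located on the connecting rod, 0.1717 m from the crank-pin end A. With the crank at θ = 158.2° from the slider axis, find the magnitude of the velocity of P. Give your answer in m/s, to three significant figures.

0.0894

ω = 4.08 rad/s.  Crank-pin speed |V_A| = rω = 0.23746 m/s, perpendicular to OA.
Rod angle: sinφ = −(r/L) sinθ ⇒ φ = -5.490°; ω_rod = −rω cosθ/√(L²−r²sin²θ) = +0.98048 rad/s.
V_P = V_A + ω_rod × AP, with AP = 0.1717 m along the rod.
Components: V_Px = −rω sinθ − a·ω_rod·sinφ = -0.072076 m/s;  V_Py = rω cosθ + a·ω_rod·cosφ = -0.052898 m/s.
|V_P| = √(V_Px² + V_Py²) = 0.089405 m/s.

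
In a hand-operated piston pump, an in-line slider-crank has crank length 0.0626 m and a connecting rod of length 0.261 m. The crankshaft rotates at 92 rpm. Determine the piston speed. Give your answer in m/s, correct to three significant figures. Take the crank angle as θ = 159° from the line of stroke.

ω = 2π·92/60 = 9.634 rad/s
For an in-line slider-crank, x = r cosθ + √(L² − r² sin²θ), so v = −rω sinθ·[1 + r cosθ/√(L² − r² sin²θ)].
With r = 0.0626 m, L = 0.261 m, θ = 159°: √(L² − r² sin²θ) = 0.26003 m.
v = −0.0626·9.634·0.35837·[1 + 0.0626·-0.93358/0.26003] = -0.16756 m/s.
|v| = 0.16756 m/s.

0.168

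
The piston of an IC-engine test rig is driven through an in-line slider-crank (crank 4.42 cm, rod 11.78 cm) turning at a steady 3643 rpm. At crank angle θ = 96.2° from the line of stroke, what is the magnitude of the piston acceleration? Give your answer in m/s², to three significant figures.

ω = 2π·3643/60 = 381.5 rad/s
x(θ) = r cosθ + √(L² − r² sin²θ); with ω constant, a = ω²·d²x/dθ².
d²x/dθ² = −r cosθ − r²(cos2θ)/√u − r⁴ sin²2θ/(4u^{3/2}),  u = L² − r² sin²θ = 0.011946 m².
Substituting r = 0.0442 m, L = 0.1178 m, θ = 96.2°: d²x/dθ² = +0.022197 m.
a = ω²·d²x/dθ² = (381.5)²·(+0.022197) = +3230.6 m/s²;  |a| = 3230.6 m/s².

3230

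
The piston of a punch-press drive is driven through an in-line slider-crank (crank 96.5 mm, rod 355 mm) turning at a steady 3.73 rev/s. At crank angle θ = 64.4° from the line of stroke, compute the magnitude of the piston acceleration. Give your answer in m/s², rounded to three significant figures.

ω = 2π·3.73 = 23.44 rad/s
x(θ) = r cosθ + √(L² − r² sin²θ); with ω constant, a = ω²·d²x/dθ².
d²x/dθ² = −r cosθ − r²(cos2θ)/√u − r⁴ sin²2θ/(4u^{3/2}),  u = L² − r² sin²θ = 0.118451 m².
Substituting r = 0.0965 m, L = 0.355 m, θ = 64.4°: d²x/dθ² = -0.025065 m.
a = ω²·d²x/dθ² = (23.44)²·(-0.025065) = -13.767 m/s²;  |a| = 13.767 m/s².

13.8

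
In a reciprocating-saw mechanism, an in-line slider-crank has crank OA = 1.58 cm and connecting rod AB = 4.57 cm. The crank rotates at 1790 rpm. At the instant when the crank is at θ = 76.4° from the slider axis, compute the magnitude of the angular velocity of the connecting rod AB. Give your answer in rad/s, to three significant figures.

16.2

ω = 187.4 rad/s (converted from 1790 rpm).
The rod makes angle φ with the slider axis where L sinφ = r sinθ; differentiating, L cosφ·φ̇ = r ω cosθ.
L cosφ = √(L² − r² sin²θ) = 0.043042 m.
|ω_rod| = r ω |cosθ| / √(L² − r² sin²θ) = 0.0158·187.4·0.23514/0.043042 = 16.18 rad/s.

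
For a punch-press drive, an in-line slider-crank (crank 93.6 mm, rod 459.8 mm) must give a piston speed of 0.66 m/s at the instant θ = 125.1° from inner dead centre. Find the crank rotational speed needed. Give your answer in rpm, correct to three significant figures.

93.4

For an in-line slider-crank, |v_piston| = rω|sinθ|·[1 + r cosθ/√(L² − r² sin²θ)].
With r = 0.0936 m, L = 0.4598 m, θ = 125.1°: the bracketed kinematic factor |dx/dθ| = 0.067488 m.
ω = v/|dx/dθ| = 0.66/0.067488 = 9.7795 rad/s.
N = 60ω/(2π) = 93.387 rpm.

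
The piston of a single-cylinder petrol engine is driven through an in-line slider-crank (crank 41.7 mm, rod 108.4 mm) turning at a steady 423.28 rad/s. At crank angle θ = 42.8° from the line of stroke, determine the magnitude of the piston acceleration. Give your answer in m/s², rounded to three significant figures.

5830

ω = 423.3 rad/s
x(θ) = r cosθ + √(L² − r² sin²θ); with ω constant, a = ω²·d²x/dθ².
d²x/dθ² = −r cosθ − r²(cos2θ)/√u − r⁴ sin²2θ/(4u^{3/2}),  u = L² − r² sin²θ = 0.0109478 m².
Substituting r = 0.0417 m, L = 0.1084 m, θ = 42.8°: d²x/dθ² = -0.032528 m.
a = ω²·d²x/dθ² = (423.3)²·(-0.032528) = -5827.8 m/s²;  |a| = 5827.8 m/s².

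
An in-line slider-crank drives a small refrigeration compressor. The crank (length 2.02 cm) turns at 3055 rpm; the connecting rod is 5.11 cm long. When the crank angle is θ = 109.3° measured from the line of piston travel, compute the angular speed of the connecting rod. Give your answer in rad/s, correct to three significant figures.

45.1

ω = 319.9 rad/s (converted from 3055 rpm).
The rod makes angle φ with the slider axis where L sinφ = r sinθ; differentiating, L cosφ·φ̇ = r ω cosθ.
L cosφ = √(L² − r² sin²θ) = 0.04741 m.
|ω_rod| = r ω |cosθ| / √(L² − r² sin²θ) = 0.0202·319.9·0.33051/0.04741 = 45.051 rad/s.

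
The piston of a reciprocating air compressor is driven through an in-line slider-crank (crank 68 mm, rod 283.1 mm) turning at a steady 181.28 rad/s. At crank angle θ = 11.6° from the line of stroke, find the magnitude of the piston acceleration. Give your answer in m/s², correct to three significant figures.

2680

ω = 181.3 rad/s
x(θ) = r cosθ + √(L² − r² sin²θ); with ω constant, a = ω²·d²x/dθ².
d²x/dθ² = −r cosθ − r²(cos2θ)/√u − r⁴ sin²2θ/(4u^{3/2}),  u = L² − r² sin²θ = 0.0799587 m².
Substituting r = 0.068 m, L = 0.2831 m, θ = 11.6°: d²x/dθ² = -0.081678 m.
a = ω²·d²x/dθ² = (181.3)²·(-0.081678) = -2684.1 m/s²;  |a| = 2684.1 m/s².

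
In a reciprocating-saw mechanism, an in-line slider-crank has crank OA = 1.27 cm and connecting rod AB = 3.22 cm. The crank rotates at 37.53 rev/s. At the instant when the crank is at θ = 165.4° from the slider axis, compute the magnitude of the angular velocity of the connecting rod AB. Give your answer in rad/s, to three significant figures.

ω = 235.8 rad/s (converted from 37.53 rev/s).
The rod makes angle φ with the slider axis where L sinφ = r sinθ; differentiating, L cosφ·φ̇ = r ω cosθ.
L cosφ = √(L² − r² sin²θ) = 0.03204 m.
|ω_rod| = r ω |cosθ| / √(L² − r² sin²θ) = 0.0127·235.8·0.96771/0.03204 = 90.45 rad/s.

90.4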